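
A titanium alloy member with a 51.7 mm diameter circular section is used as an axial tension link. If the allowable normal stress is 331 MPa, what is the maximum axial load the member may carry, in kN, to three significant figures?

A = 2099 mm².
P_max = σ_allow · A = 331 · 2099 = 694900 N = 694.9 kN.

695 kN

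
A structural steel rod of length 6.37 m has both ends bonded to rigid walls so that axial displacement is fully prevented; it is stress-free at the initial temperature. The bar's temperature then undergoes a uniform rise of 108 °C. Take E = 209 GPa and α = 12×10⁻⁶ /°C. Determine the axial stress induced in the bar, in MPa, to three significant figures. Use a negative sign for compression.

Free thermal expansion αLΔT = 12e-6 · 6370 · 108 = 8.256 mm.
The walls impose strain ε = −(8.256)/6370 = -1.2960e-03; σ = Eε = 209000 · -1.2960e-03 = -270.9 MPa.

-271 MPa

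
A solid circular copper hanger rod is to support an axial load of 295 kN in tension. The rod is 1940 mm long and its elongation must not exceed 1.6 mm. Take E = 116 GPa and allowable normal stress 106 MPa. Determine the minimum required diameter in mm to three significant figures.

62.7 mm

Required area A ≥ P/σ_allow = 295000/106 = 2783 mm².
For a solid circular section, d ≥ √(4A/π) = 59.53 mm.
Elongation limit: A ≥ PL/(Eδ_allow) = 295000·1940/(116000·1.6) = 3084 mm² ⇒ d ≥ 62.66 mm.
The elongation limit governs.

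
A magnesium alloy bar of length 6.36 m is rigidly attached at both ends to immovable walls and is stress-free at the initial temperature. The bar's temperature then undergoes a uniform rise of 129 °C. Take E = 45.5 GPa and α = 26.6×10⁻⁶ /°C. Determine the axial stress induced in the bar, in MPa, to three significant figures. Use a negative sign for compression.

Free thermal expansion αLΔT = 26.6e-6 · 6360 · 129 = 21.82 mm.
The walls impose strain ε = −(21.82)/6360 = -3.4314e-03; σ = Eε = 45500 · -3.4314e-03 = -156.1 MPa.

-156 MPa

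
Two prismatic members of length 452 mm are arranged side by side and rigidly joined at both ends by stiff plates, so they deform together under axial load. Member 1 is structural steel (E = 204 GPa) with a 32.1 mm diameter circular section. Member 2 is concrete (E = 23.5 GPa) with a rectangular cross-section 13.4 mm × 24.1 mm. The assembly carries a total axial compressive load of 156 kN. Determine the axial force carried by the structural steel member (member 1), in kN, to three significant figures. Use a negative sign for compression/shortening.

A_1 = 809.3 mm².
A_2 = 322.9 mm².
Equal strain + equilibrium ⇒ each member carries load in proportion to AE: A₁E₁ = 165100000 N, A₂E₂ = 7589000 N, ΣAE = 172700000 N.
F₁ = P·A₁E₁/ΣAE = -156000·165100000/172700000 = -149100 N.

-149 kN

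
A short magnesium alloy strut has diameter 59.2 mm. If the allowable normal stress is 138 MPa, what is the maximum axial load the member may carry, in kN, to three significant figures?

A = 2753 mm².
P_max = σ_allow · A = 138 · 2753 = 379900 N = 379.9 kN.

380 kN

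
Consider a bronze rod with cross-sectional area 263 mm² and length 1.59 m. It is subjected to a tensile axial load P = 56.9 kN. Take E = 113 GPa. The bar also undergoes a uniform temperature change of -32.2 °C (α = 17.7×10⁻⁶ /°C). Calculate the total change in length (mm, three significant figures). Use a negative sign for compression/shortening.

δ_mech = NL/(AE) = 56900·1590/(263·113000) = 3.044 mm.
δ_thermal = αLΔT = 17.7e-6·1590·-32.2 = -0.9062 mm.
δ = δ_mech + δ_thermal = 2.138 mm.

2.14 mm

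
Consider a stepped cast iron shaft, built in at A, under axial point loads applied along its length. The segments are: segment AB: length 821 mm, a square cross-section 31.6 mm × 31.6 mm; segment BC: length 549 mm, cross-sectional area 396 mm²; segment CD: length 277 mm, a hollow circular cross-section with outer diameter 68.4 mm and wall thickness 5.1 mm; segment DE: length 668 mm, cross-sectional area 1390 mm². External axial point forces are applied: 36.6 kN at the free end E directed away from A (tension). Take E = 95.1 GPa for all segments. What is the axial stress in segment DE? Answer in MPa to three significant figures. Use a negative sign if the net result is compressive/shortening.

26.3 MPa

Internal axial forces (sectioning from the free end, tension +): N_DE = 36.6 kN, N_CD = 36.6 kN, N_BC = 36.6 kN, N_AB = 36.6 kN.
σ_DE = N_DE/A_DE = 36600/1390 = 26.33 MPa.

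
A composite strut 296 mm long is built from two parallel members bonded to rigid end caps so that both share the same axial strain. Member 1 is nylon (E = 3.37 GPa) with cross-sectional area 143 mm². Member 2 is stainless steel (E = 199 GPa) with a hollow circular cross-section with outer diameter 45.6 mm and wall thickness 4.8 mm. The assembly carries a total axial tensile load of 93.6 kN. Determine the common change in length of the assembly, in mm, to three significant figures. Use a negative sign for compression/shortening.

A_2 = 615.2 mm².
Equal strain + equilibrium ⇒ each member carries load in proportion to AE: A₁E₁ = 481900 N, A₂E₂ = 122400000 N, ΣAE = 122900000 N.
δ = PL/ΣAE = 93600·296/122900000 = 0.2254 mm.

0.225 mm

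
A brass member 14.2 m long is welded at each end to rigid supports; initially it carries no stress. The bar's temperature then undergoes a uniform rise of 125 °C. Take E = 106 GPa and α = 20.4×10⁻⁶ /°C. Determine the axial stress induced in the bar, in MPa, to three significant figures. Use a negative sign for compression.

-270 MPa

Free thermal expansion αLΔT = 20.4e-6 · 14200 · 125 = 36.21 mm.
The walls impose strain ε = −(36.21)/14200 = -2.5500e-03; σ = Eε = 106000 · -2.5500e-03 = -270.3 MPa.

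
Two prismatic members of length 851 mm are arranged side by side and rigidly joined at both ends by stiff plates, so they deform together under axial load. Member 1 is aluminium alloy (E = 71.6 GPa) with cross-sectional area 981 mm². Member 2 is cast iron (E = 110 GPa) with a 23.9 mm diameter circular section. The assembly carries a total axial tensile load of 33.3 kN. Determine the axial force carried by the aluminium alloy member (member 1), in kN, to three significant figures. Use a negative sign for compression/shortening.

19.6 kN

A_2 = 448.6 mm².
Equal strain + equilibrium ⇒ each member carries load in proportion to AE: A₁E₁ = 70240000 N, A₂E₂ = 49350000 N, ΣAE = 119600000 N.
F₁ = P·A₁E₁/ΣAE = 33300·70240000/119600000 = 19560 N.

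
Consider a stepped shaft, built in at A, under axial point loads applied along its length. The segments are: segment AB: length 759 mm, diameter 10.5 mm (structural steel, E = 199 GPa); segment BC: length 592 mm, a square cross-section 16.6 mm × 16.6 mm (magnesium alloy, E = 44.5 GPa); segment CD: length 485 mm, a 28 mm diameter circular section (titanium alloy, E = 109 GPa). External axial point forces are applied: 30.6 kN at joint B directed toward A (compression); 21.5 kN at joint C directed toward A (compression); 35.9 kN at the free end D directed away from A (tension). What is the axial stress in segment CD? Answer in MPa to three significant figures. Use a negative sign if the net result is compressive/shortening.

Internal axial forces (sectioning from the free end, tension +): N_CD = 35.9 kN, N_BC = 14.4 kN, N_AB = -16.2 kN.
A_CD = 615.8 mm².
σ_CD = N_CD/A_CD = 35900/615.8 = 58.3 MPa.

58.3 MPa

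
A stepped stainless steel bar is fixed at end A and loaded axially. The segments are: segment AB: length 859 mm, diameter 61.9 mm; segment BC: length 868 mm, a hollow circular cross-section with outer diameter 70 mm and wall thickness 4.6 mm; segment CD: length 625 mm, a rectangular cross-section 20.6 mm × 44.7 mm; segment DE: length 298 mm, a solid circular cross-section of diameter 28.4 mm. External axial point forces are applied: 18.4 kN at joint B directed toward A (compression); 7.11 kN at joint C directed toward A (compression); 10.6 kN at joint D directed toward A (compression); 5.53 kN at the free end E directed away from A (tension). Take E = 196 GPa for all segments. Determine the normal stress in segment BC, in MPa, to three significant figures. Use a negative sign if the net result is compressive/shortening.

-12.9 MPa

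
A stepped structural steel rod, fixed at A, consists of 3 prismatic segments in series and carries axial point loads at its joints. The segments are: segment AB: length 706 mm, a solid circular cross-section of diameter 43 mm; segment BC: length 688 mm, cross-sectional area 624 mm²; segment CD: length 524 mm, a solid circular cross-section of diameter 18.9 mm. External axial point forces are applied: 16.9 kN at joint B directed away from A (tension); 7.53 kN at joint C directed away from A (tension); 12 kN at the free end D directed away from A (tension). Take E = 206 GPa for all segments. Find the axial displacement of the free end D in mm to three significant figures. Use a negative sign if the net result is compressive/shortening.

Internal axial forces (sectioning from the free end, tension +): N_CD = 12 kN, N_BC = 19.53 kN, N_AB = 36.43 kN.
A_AB = 1452 mm².
A_CD = 280.6 mm².
δ_AB = 36430·706/(1452·206000) = 0.08597 mm
δ_BC = 19530·688/(624·206000) = 0.1045 mm
δ_CD = 12000·524/(280.6·206000) = 0.1088 mm
δ = Σδ_i = 0.2993 mm.

0.299 mm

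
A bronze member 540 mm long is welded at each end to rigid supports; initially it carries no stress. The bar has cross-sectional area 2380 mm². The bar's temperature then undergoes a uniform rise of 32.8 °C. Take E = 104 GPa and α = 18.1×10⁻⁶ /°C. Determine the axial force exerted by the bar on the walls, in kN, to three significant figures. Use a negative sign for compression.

-147 kN

Free thermal expansion αLΔT = 18.1e-6 · 540 · 32.8 = 0.3206 mm.
The walls impose strain ε = −(0.3206)/540 = -5.9368e-04; σ = Eε = 104000 · -5.9368e-04 = -61.74 MPa.
Wall reaction R = σ·A = -61.74·2380 = -146900 N = -146.9 kN.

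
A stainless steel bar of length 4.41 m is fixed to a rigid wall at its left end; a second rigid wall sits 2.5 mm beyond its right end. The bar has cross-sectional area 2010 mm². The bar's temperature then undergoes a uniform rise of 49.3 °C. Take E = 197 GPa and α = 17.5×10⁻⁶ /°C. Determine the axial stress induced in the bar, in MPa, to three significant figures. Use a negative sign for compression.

Free thermal expansion αLΔT = 17.5e-6 · 4410 · 49.3 = 3.805 mm.
The walls engage after the gap closes; constrained expansion = 3.805 − 2.5 = 1.305 mm.
The walls impose strain ε = −(1.305)/4410 = -2.9586e-04; σ = Eε = 197000 · -2.9586e-04 = -58.28 MPa.

-58.3 MPa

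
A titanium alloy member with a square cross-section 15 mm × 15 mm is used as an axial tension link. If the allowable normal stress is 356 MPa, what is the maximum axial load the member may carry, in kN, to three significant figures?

A = 225 mm².
P_max = σ_allow · A = 356 · 225 = 80100 N = 80.1 kN.

80.1 kN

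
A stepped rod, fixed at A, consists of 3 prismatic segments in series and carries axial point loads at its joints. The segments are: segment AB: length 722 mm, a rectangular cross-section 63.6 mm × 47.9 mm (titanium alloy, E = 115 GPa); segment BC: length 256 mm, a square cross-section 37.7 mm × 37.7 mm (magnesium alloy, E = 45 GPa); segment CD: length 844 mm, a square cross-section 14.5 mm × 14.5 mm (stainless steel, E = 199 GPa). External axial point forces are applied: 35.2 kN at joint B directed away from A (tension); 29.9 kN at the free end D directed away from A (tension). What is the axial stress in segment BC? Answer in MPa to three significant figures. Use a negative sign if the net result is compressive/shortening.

Internal axial forces (sectioning from the free end, tension +): N_CD = 29.9 kN, N_BC = 29.9 kN, N_AB = 65.1 kN.
A_BC = 1421 mm².
σ_BC = N_BC/A_BC = 29900/1421 = 21.04 MPa.

21.0 MPa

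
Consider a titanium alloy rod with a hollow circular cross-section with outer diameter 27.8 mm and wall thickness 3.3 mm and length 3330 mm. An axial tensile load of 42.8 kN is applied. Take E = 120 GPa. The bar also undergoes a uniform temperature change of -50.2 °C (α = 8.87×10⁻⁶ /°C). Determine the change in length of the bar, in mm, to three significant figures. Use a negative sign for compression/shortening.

3.19 mm

A = 254 mm².
δ_mech = NL/(AE) = 42800·3330/(254·120000) = 4.676 mm.
δ_thermal = αLΔT = 8.87e-6·3330·-50.2 = -1.483 mm.
δ = δ_mech + δ_thermal = 3.193 mm.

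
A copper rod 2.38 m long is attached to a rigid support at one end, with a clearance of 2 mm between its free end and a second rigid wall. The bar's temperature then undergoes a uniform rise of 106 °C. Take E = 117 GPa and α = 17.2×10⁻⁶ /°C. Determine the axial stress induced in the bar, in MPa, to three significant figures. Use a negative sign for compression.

Free thermal expansion αLΔT = 17.2e-6 · 2380 · 106 = 4.339 mm.
The walls engage after the gap closes; constrained expansion = 4.339 − 2 = 2.339 mm.
The walls impose strain ε = −(2.339)/2380 = -9.8286e-04; σ = Eε = 117000 · -9.8286e-04 = -115 MPa.

-115 MPa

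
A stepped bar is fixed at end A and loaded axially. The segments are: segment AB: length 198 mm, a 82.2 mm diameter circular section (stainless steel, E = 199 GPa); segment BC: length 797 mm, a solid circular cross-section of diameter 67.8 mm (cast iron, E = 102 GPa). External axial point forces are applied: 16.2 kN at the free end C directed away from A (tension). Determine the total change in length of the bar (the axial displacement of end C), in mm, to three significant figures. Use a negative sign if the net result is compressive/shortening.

0.0381 mm

Internal axial forces (sectioning from the free end, tension +): N_BC = 16.2 kN, N_AB = 16.2 kN.
A_AB = 5307 mm².
A_BC = 3610 mm².
δ_AB = 16200·198/(5307·199000) = 0.003037 mm
δ_BC = 16200·797/(3610·102000) = 0.03506 mm
δ = Σδ_i = 0.0381 mm.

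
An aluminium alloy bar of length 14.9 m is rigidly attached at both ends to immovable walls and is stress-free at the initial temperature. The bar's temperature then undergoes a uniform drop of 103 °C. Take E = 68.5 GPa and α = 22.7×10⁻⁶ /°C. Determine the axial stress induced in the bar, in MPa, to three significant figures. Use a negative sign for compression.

160 MPa

Free thermal expansion αLΔT = 22.7e-6 · 14900 · -103 = -34.84 mm.
The walls impose strain ε = −(-34.84)/14900 = 2.3381e-03; σ = Eε = 68500 · 2.3381e-03 = 160.2 MPa.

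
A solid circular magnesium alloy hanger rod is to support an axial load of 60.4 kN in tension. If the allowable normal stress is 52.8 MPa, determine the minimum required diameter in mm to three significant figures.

38.2 mm

Required area A ≥ P/σ_allow = 60400/52.8 = 1144 mm².
For a solid circular section, d ≥ √(4A/π) = 38.16 mm.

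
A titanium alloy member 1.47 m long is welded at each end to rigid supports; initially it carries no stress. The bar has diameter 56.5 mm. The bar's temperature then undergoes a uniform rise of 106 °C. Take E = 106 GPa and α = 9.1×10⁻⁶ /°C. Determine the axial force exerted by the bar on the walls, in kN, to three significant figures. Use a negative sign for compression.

Free thermal expansion αLΔT = 9.1e-6 · 1470 · 106 = 1.418 mm.
The walls impose strain ε = −(1.418)/1470 = -9.6460e-04; σ = Eε = 106000 · -9.6460e-04 = -102.2 MPa.
Wall reaction R = σ·A = -102.2·2507 = -256400 N = -256.4 kN.

-256 kN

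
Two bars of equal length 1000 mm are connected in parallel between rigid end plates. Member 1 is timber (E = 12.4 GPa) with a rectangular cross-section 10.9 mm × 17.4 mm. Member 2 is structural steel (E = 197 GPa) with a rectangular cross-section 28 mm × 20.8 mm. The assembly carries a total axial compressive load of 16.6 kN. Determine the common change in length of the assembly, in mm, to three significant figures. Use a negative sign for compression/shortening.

A_1 = 189.7 mm².
A_2 = 582.4 mm².
Equal strain + equilibrium ⇒ each member carries load in proportion to AE: A₁E₁ = 2352000 N, A₂E₂ = 114700000 N, ΣAE = 117100000 N.
δ = PL/ΣAE = -16600·1000/117100000 = -0.1418 mm.

-0.142 mm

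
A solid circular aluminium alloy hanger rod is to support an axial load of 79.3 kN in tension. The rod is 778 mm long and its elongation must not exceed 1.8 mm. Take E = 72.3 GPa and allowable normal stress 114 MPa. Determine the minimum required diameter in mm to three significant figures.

29.8 mm

Required area A ≥ P/σ_allow = 79300/114 = 695.6 mm².
For a solid circular section, d ≥ √(4A/π) = 29.76 mm.
Elongation limit: A ≥ PL/(Eδ_allow) = 79300·778/(72300·1.8) = 474.1 mm² ⇒ d ≥ 24.57 mm.
The stress limit governs.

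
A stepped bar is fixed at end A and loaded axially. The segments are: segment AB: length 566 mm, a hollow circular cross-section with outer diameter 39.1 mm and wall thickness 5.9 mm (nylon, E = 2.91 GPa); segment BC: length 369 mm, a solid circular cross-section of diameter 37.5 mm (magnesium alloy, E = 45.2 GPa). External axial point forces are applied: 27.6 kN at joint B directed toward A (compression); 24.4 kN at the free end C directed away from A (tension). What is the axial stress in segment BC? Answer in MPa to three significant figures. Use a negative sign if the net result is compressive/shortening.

22.1 MPa

Internal axial forces (sectioning from the free end, tension +): N_BC = 24.4 kN, N_AB = -3.2 kN.
A_BC = 1104 mm².
σ_BC = N_BC/A_BC = 24400/1104 = 22.09 MPa.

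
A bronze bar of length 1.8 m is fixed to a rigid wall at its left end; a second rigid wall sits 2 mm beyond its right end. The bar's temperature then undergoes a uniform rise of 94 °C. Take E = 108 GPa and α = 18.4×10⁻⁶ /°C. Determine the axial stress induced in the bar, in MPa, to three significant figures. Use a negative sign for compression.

-66.8 MPa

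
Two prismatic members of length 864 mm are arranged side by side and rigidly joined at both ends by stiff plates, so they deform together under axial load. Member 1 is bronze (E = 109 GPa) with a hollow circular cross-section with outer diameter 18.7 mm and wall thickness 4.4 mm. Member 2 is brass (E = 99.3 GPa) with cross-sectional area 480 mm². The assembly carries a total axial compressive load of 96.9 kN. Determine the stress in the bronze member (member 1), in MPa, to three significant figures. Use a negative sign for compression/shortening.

-153 MPa

A_1 = 197.7 mm².
Equal strain + equilibrium ⇒ each member carries load in proportion to AE: A₁E₁ = 21550000 N, A₂E₂ = 47660000 N, ΣAE = 69210000 N.
σ₁ = P·E₁/ΣAE = -96900·109000/69210000 = -152.6 MPa.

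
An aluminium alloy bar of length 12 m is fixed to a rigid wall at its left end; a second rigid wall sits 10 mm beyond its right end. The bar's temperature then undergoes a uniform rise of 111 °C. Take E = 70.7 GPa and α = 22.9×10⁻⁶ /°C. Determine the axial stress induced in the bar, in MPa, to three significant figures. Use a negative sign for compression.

-121 MPa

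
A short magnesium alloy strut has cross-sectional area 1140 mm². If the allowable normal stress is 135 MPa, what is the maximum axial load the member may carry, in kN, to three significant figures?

154 kN

P_max = σ_allow · A = 135 · 1140 = 153900 N = 153.9 kN.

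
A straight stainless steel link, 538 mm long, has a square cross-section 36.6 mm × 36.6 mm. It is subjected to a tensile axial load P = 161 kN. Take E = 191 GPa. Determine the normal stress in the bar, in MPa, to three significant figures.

A = 1340 mm².
σ = N/A = 161000/1340 = 120.2 MPa.

120 MPa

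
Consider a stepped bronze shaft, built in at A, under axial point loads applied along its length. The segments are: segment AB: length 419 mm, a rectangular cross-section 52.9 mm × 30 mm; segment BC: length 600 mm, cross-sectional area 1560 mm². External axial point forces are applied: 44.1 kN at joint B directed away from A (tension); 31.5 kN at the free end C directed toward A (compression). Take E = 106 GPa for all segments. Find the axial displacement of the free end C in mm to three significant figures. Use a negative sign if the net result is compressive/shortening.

Internal axial forces (sectioning from the free end, tension +): N_BC = -31.5 kN, N_AB = 12.6 kN.
A_AB = 1587 mm².
δ_AB = 12600·419/(1587·106000) = 0.03138 mm
δ_BC = -31500·600/(1560·106000) = -0.1143 mm
δ = Σδ_i = -0.08291 mm.

-0.0829 mm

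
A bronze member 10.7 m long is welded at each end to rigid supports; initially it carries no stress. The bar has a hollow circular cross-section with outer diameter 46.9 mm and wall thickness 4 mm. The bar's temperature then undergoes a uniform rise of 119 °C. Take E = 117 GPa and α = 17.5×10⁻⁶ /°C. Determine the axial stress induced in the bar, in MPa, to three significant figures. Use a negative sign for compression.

-244 MPa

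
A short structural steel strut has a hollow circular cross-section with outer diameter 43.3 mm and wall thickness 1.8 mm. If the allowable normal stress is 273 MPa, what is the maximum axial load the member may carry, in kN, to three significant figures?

64.1 kN

A = 234.7 mm².
P_max = σ_allow · A = 273 · 234.7 = 64070 N = 64.07 kN.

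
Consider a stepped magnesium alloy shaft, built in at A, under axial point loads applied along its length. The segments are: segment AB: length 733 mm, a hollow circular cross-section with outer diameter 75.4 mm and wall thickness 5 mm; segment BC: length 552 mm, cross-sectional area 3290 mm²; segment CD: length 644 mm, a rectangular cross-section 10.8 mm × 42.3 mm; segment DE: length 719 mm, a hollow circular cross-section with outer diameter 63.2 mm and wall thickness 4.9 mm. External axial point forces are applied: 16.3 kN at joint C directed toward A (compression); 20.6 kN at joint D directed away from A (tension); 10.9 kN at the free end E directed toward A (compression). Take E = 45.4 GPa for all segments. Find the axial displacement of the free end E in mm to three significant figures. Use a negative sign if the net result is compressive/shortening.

Internal axial forces (sectioning from the free end, tension +): N_DE = -10.9 kN, N_CD = 9.7 kN, N_BC = -6.6 kN, N_AB = -6.6 kN.
A_AB = 1106 mm².
A_CD = 456.8 mm².
A_DE = 897.5 mm².
δ_AB = -6600·733/(1106·45400) = -0.09636 mm
δ_BC = -6600·552/(3290·45400) = -0.02439 mm
δ_CD = 9700·644/(456.8·45400) = 0.3012 mm
δ_DE = -10900·719/(897.5·45400) = -0.1923 mm
δ = Σδ_i = -0.01191 mm.

-0.0119 mm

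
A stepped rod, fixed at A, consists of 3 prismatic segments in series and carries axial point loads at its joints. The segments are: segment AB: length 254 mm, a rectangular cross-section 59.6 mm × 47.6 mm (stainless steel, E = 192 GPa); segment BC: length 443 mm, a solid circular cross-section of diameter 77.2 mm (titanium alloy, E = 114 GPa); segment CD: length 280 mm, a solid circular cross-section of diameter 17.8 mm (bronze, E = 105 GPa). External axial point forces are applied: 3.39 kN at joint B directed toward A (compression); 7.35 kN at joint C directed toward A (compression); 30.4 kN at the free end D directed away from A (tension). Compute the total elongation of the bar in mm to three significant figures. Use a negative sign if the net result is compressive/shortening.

Internal axial forces (sectioning from the free end, tension +): N_CD = 30.4 kN, N_BC = 23.05 kN, N_AB = 19.66 kN.
A_AB = 2837 mm².
A_BC = 4681 mm².
A_CD = 248.8 mm².
δ_AB = 19660·254/(2837·192000) = 0.009168 mm
δ_BC = 23050·443/(4681·114000) = 0.01914 mm
δ_CD = 30400·280/(248.8·105000) = 0.3258 mm
δ = Σδ_i = 0.3541 mm.

0.354 mm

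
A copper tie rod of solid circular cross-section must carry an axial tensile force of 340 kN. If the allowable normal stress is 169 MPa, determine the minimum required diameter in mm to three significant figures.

Required area A ≥ P/σ_allow = 340000/169 = 2012 mm².
For a solid circular section, d ≥ √(4A/π) = 50.61 mm.

50.6 mm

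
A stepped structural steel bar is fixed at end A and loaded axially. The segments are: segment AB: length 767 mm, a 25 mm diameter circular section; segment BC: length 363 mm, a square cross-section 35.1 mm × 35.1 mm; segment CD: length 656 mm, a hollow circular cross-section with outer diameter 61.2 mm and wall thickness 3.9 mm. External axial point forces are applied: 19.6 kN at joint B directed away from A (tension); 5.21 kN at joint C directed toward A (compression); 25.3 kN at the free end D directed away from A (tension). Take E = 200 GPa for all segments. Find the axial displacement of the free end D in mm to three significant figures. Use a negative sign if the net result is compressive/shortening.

Internal axial forces (sectioning from the free end, tension +): N_CD = 25.3 kN, N_BC = 20.09 kN, N_AB = 39.69 kN.
A_AB = 490.9 mm².
A_BC = 1232 mm².
A_CD = 702.1 mm².
δ_AB = 39690·767/(490.9·200000) = 0.3101 mm
δ_BC = 20090·363/(1232·200000) = 0.0296 mm
δ_CD = 25300·656/(702.1·200000) = 0.1182 mm
δ = Σδ_i = 0.4579 mm.

0.458 mm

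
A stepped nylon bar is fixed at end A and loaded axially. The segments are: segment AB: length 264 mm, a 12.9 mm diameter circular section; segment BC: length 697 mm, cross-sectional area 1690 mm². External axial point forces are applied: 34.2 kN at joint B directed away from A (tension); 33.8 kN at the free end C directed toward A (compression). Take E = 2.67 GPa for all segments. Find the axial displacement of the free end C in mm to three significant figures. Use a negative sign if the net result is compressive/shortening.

Internal axial forces (sectioning from the free end, tension +): N_BC = -33.8 kN, N_AB = 0.4 kN.
A_AB = 130.7 mm².
δ_AB = 400·264/(130.7·2670) = 0.3026 mm
δ_BC = -33800·697/(1690·2670) = -5.221 mm
δ = Σδ_i = -4.918 mm.

-4.92 mm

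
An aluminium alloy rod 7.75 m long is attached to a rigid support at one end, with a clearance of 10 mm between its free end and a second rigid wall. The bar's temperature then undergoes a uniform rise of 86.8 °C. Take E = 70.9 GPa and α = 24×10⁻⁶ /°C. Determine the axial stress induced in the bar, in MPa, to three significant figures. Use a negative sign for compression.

Free thermal expansion αLΔT = 24e-6 · 7750 · 86.8 = 16.14 mm.
The walls engage after the gap closes; constrained expansion = 16.14 − 10 = 6.145 mm.
The walls impose strain ε = −(6.145)/7750 = -7.9288e-04; σ = Eε = 70900 · -7.9288e-04 = -56.22 MPa.

-56.2 MPa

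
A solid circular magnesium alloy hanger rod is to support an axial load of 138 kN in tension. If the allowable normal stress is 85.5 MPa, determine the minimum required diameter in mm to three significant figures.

Required area A ≥ P/σ_allow = 138000/85.5 = 1614 mm².
For a solid circular section, d ≥ √(4A/π) = 45.33 mm.

45.3 mm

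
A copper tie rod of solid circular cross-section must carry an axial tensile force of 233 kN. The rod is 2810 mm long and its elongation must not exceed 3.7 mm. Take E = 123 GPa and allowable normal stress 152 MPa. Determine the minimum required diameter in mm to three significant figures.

Required area A ≥ P/σ_allow = 233000/152 = 1533 mm².
For a solid circular section, d ≥ √(4A/π) = 44.18 mm.
Elongation limit: A ≥ PL/(Eδ_allow) = 233000·2810/(123000·3.7) = 1439 mm² ⇒ d ≥ 42.8 mm.
The stress limit governs.

44.2 mm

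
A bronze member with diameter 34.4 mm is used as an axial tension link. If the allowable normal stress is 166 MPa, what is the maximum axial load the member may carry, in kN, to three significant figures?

154 kN

A = 929.4 mm².
P_max = σ_allow · A = 166 · 929.4 = 154300 N = 154.3 kN.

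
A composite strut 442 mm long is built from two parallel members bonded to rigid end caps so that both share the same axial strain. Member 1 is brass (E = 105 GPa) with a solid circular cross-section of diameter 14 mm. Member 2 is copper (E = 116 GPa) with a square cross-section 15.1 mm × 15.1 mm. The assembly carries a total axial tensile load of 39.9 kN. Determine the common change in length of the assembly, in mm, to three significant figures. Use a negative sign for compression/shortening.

0.414 mm

A_1 = 153.9 mm².
A_2 = 228 mm².
Equal strain + equilibrium ⇒ each member carries load in proportion to AE: A₁E₁ = 16160000 N, A₂E₂ = 26450000 N, ΣAE = 42610000 N.
δ = PL/ΣAE = 39900·442/42610000 = 0.4139 mm.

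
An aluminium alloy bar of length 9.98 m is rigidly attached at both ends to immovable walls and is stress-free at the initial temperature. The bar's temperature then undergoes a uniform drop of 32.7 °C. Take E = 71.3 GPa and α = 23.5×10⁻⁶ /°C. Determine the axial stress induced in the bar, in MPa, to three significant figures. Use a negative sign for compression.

54.8 MPa

Free thermal expansion αLΔT = 23.5e-6 · 9980 · -32.7 = -7.669 mm.
The walls impose strain ε = −(-7.669)/9980 = 7.6845e-04; σ = Eε = 71300 · 7.6845e-04 = 54.79 MPa.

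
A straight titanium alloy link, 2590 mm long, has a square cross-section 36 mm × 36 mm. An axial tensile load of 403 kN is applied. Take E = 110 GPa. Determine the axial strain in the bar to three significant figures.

A = 1296 mm².
σ = N/A = 311 MPa; ε = σ/E = 311/110000 = 2.827e-03.

0.00283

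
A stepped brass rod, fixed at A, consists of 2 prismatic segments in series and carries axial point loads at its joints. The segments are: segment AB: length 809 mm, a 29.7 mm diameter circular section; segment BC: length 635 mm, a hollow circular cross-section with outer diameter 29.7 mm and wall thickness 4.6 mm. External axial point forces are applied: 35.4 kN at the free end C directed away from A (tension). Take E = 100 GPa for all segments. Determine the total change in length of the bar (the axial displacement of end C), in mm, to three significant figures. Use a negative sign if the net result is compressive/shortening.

1.03 mm

Internal axial forces (sectioning from the free end, tension +): N_BC = 35.4 kN, N_AB = 35.4 kN.
A_AB = 692.8 mm².
A_BC = 362.7 mm².
δ_AB = 35400·809/(692.8·100000) = 0.4134 mm
δ_BC = 35400·635/(362.7·100000) = 0.6197 mm
δ = Σδ_i = 1.033 mm.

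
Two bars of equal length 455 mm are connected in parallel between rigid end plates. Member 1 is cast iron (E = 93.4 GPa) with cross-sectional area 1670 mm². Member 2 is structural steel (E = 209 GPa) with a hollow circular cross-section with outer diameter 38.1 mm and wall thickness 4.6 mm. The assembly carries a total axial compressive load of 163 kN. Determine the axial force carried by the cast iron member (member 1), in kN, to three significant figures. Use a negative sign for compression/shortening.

-98.9 kN

A_2 = 484.1 mm².
Equal strain + equilibrium ⇒ each member carries load in proportion to AE: A₁E₁ = 156000000 N, A₂E₂ = 101200000 N, ΣAE = 257200000 N.
F₁ = P·A₁E₁/ΣAE = -163000·156000000/257200000 = -98870 N.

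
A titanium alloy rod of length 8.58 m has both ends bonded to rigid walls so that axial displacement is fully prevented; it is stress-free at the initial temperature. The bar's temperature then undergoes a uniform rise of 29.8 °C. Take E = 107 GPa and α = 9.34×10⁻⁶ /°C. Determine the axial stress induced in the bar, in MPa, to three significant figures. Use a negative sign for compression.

Free thermal expansion αLΔT = 9.34e-6 · 8580 · 29.8 = 2.388 mm.
The walls impose strain ε = −(2.388)/8580 = -2.7833e-04; σ = Eε = 107000 · -2.7833e-04 = -29.78 MPa.

-29.8 MPa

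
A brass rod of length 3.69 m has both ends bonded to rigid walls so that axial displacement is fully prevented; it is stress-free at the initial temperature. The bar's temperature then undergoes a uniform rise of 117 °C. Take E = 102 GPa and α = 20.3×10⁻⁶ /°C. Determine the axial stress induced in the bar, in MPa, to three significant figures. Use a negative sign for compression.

Free thermal expansion αLΔT = 20.3e-6 · 3690 · 117 = 8.764 mm.
The walls impose strain ε = −(8.764)/3690 = -2.3751e-03; σ = Eε = 102000 · -2.3751e-03 = -242.3 MPa.

-242 MPa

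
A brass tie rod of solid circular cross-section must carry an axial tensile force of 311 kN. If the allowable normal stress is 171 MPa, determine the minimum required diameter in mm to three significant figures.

Required area A ≥ P/σ_allow = 311000/171 = 1819 mm².
For a solid circular section, d ≥ √(4A/π) = 48.12 mm.

48.1 mm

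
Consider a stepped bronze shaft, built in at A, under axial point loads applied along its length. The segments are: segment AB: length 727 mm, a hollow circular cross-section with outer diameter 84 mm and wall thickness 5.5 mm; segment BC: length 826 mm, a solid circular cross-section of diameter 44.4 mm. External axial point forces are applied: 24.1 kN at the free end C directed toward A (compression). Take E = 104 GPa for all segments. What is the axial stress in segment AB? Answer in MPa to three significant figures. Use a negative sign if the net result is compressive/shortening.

Internal axial forces (sectioning from the free end, tension +): N_BC = -24.1 kN, N_AB = -24.1 kN.
A_AB = 1356 mm².
σ_AB = N_AB/A_AB = -24100/1356 = -17.77 MPa.

-17.8 MPa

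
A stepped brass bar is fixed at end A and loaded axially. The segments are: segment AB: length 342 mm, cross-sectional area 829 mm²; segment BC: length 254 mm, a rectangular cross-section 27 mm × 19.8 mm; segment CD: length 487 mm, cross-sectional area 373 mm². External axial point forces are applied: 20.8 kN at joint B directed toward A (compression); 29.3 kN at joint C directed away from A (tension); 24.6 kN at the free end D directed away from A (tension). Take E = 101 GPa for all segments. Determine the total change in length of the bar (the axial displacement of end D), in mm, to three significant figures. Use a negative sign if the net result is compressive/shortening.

Internal axial forces (sectioning from the free end, tension +): N_CD = 24.6 kN, N_BC = 53.9 kN, N_AB = 33.1 kN.
A_BC = 534.6 mm².
δ_AB = 33100·342/(829·101000) = 0.1352 mm
δ_BC = 53900·254/(534.6·101000) = 0.2536 mm
δ_CD = 24600·487/(373·101000) = 0.318 mm
δ = Σδ_i = 0.7068 mm.

0.707 mm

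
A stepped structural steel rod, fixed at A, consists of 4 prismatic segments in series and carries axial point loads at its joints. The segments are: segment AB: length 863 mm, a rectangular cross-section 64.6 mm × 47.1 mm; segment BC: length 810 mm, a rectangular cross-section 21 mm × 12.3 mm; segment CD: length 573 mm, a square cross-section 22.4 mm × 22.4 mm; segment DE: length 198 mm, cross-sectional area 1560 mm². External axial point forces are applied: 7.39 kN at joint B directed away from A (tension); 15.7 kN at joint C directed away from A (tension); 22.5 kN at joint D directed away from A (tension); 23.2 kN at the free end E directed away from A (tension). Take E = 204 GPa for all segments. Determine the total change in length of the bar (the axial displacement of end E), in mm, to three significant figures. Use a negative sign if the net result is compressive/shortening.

Internal axial forces (sectioning from the free end, tension +): N_DE = 23.2 kN, N_CD = 45.7 kN, N_BC = 61.4 kN, N_AB = 68.79 kN.
A_AB = 3043 mm².
A_BC = 258.3 mm².
A_CD = 501.8 mm².
δ_AB = 68790·863/(3043·204000) = 0.09564 mm
δ_BC = 61400·810/(258.3·204000) = 0.9438 mm
δ_CD = 45700·573/(501.8·204000) = 0.2558 mm
δ_DE = 23200·198/(1560·204000) = 0.01443 mm
δ = Σδ_i = 1.31 mm.

1.31 mm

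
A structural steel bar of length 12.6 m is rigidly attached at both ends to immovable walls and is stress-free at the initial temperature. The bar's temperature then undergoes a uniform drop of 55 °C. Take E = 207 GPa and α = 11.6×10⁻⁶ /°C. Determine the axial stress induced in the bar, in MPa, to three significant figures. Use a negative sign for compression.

Free thermal expansion αLΔT = 11.6e-6 · 12600 · -55 = -8.039 mm.
The walls impose strain ε = −(-8.039)/12600 = 6.3800e-04; σ = Eε = 207000 · 6.3800e-04 = 132.1 MPa.

132 MPa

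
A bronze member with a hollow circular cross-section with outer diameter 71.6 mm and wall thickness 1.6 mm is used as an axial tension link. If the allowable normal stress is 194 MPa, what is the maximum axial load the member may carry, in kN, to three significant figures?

68.3 kN

A = 351.9 mm².
P_max = σ_allow · A = 194 · 351.9 = 68260 N = 68.26 kN.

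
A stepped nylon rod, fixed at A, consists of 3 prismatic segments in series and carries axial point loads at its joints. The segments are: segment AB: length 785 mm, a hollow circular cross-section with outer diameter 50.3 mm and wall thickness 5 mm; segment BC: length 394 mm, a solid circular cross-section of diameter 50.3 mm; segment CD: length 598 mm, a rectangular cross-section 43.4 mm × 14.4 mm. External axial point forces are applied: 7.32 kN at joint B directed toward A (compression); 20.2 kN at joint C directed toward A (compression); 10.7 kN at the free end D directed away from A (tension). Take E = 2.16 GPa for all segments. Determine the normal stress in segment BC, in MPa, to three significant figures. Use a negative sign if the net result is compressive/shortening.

-4.78 MPa

Internal axial forces (sectioning from the free end, tension +): N_CD = 10.7 kN, N_BC = -9.5 kN, N_AB = -16.82 kN.
A_BC = 1987 mm².
σ_BC = N_BC/A_BC = -9500/1987 = -4.781 MPa.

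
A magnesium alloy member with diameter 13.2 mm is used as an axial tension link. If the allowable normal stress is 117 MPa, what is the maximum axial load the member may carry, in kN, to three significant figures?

16.0 kN

A = 136.8 mm².
P_max = σ_allow · A = 117 · 136.8 = 16010 N = 16.01 kN.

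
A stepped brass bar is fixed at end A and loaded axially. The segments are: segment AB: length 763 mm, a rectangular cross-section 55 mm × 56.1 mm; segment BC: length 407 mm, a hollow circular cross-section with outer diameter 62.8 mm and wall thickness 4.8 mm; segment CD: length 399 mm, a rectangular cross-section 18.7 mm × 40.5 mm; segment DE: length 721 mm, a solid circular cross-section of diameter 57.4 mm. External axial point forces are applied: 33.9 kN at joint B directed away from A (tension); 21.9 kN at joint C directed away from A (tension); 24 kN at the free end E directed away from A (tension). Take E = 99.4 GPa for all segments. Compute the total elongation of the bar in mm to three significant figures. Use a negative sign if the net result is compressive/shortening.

Internal axial forces (sectioning from the free end, tension +): N_DE = 24 kN, N_CD = 24 kN, N_BC = 45.9 kN, N_AB = 79.8 kN.
A_AB = 3086 mm².
A_BC = 874.6 mm².
A_CD = 757.4 mm².
A_DE = 2588 mm².
δ_AB = 79800·763/(3086·99400) = 0.1985 mm
δ_BC = 45900·407/(874.6·99400) = 0.2149 mm
δ_CD = 24000·399/(757.4·99400) = 0.1272 mm
δ_DE = 24000·721/(2588·99400) = 0.06727 mm
δ = Σδ_i = 0.6079 mm.

0.608 mm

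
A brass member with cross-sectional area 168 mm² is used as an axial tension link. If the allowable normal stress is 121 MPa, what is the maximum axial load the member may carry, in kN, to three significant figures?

20.3 kN

P_max = σ_allow · A = 121 · 168 = 20330 N = 20.33 kN.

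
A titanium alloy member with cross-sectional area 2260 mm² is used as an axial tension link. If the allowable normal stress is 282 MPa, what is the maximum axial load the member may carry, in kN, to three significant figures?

P_max = σ_allow · A = 282 · 2260 = 637300 N = 637.3 kN.

637 kN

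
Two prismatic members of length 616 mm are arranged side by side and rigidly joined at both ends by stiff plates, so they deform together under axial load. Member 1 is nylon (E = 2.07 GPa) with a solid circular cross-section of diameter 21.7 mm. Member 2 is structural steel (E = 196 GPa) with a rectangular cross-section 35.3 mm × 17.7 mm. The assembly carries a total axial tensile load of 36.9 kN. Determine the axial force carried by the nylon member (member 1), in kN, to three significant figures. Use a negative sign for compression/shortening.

0.229 kN

A_1 = 369.8 mm².
A_2 = 624.8 mm².
Equal strain + equilibrium ⇒ each member carries load in proportion to AE: A₁E₁ = 765600 N, A₂E₂ = 122500000 N, ΣAE = 123200000 N.
F₁ = P·A₁E₁/ΣAE = 36900·765600/123200000 = 229.2 N.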